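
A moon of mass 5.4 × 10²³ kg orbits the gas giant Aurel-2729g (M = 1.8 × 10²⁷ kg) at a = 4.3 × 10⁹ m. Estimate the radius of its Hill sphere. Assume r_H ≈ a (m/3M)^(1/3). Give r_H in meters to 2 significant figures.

r_H ≈ a (m/3M)^(1/3)
    = (4.3 × 10⁹) × (5.4 × 10²³ / (3 × 1.8 × 10²⁷))^(1/3)
    = 2.0 × 10⁸ m

2.0 × 10⁸ m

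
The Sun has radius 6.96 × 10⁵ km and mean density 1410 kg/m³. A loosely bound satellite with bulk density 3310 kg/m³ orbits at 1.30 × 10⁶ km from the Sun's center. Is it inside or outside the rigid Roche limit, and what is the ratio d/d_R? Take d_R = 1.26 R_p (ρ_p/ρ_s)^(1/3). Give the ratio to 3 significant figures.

d_R = 1.26 × (6.96 × 10⁵ km) × (1410/3310)^(1/3) = 6.598 × 10⁵ km
d/d_R = (1.30 × 10⁶) / (6.598 × 10⁵) = 1.97
Since d/d_R > 1, the body is outside the Roche limit.

outside; d/d_R ≈ 1.97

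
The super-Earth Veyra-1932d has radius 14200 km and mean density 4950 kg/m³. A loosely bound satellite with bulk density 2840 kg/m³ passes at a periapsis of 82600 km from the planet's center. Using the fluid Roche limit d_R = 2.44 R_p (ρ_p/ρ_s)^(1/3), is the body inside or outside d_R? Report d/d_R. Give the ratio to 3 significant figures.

outside; d/d_R ≈ 1.98

d_R = 2.44 × (14200 km) × (4950/2840)^(1/3) = 41700 km
d/d_R = (82600) / (41700) = 1.98
Since d/d_R > 1, the body is outside the Roche limit.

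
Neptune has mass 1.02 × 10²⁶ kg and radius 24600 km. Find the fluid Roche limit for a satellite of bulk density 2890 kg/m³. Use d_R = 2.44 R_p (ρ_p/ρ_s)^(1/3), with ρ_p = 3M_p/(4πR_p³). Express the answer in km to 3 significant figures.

49700 km

ρ_p = 3M_p/(4πR_p³) = 3 × (1.02 × 10²⁶) / (4π × (2.46 × 10⁷ m)³) = 1640 kg/m³
d_R = 2.44 × 24600 km × (1640/2890)^(1/3)
    = 49700 km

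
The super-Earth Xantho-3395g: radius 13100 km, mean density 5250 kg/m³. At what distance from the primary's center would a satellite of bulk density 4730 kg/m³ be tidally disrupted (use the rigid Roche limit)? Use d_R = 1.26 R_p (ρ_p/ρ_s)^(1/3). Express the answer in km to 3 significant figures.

17100 km

d_R = 1.26 × 13100 km × (5250/4730)^(1/3)
    = 17100 km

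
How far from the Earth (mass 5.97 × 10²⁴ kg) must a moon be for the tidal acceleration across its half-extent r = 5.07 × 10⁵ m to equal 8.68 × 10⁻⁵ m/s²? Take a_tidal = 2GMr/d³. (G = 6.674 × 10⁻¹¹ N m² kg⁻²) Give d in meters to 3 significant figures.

1.67 × 10⁸ m

2GMr/d³ = a_tidal  ⇒  d = (2GMr / a_tidal)^(1/3)
d = (2 × 6.674×10⁻¹¹ × (5.97 × 10²⁴) × (5.07 × 10⁵) / (8.68 × 10⁻⁵))^(1/3)
  = 1.67 × 10⁸ m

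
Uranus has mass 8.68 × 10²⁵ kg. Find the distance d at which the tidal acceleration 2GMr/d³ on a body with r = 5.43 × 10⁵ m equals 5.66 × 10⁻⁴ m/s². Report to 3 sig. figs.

2.23 × 10⁸ m

2GMr/d³ = a_tidal  ⇒  d = (2GMr / a_tidal)^(1/3)
d = (2 × 6.674×10⁻¹¹ × (8.68 × 10²⁵) × (5.43 × 10⁵) / (5.66 × 10⁻⁴))^(1/3)
  = 2.23 × 10⁸ m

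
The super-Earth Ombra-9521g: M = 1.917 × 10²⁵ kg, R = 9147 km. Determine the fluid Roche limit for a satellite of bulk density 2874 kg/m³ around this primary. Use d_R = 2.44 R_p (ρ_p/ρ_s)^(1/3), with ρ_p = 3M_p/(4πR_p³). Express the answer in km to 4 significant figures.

28490 km

ρ_p = 3M_p/(4πR_p³) = 3 × (1.917 × 10²⁵) / (4π × (9.147 × 10⁶ m)³) = 5980 kg/m³
d_R = 2.44 × 9147 km × (5980/2874)^(1/3)
    = 28490 km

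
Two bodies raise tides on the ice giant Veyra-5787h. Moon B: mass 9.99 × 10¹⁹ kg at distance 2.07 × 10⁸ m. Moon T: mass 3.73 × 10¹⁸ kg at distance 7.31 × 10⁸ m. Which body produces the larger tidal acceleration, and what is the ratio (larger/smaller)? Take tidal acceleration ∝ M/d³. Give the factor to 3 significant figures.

The tide-raising term goes as M/d³ (the gradient of a 1/d² field).
Moon B: (9.99 × 10¹⁹) / (2.07 × 10⁸)³ = 1.126 × 10⁻⁵
Moon T: (3.73 × 10¹⁸) / (7.31 × 10⁸)³ = 9.549 × 10⁻⁹
Ratio (larger/smaller) = 1180

Moon B, by a factor of ≈ 1180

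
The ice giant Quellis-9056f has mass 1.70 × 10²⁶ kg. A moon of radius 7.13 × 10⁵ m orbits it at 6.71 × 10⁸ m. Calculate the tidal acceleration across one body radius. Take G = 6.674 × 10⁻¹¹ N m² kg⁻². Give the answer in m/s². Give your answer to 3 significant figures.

Δa = 2GMr/d³
   = 2 × (6.674 × 10⁻¹¹) × (1.70 × 10²⁶) × (7.13 × 10⁵) / (6.71 × 10⁸)³
   = 5.36 × 10⁻⁵ m/s²

5.36 × 10⁻⁵ m/s²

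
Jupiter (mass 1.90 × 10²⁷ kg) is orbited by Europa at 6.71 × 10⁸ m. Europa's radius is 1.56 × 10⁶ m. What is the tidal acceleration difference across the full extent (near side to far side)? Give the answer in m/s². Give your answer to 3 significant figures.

Differencing GM/(d−r)² and GM/(d+r)² to first order in r/d gives 4GMr/d³.
Δa = 4GMr/d³
   = 4 × (6.674 × 10⁻¹¹) × (1.90 × 10²⁷) × (1.56 × 10⁶) / (6.71 × 10⁸)³
   = 2.62 × 10⁻³ m/s²

2.62 × 10⁻³ m/s²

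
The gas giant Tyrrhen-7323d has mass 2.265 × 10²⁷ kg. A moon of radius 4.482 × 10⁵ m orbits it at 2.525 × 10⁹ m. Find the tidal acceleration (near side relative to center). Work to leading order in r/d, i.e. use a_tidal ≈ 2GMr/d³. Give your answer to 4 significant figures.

Δa = 2GMr/d³
   = 2 × (6.674 × 10⁻¹¹) × (2.265 × 10²⁷) × (4.482 × 10⁵) / (2.525 × 10⁹)³
   = 8.417 × 10⁻⁶ m/s²

8.417 × 10⁻⁶ m/s²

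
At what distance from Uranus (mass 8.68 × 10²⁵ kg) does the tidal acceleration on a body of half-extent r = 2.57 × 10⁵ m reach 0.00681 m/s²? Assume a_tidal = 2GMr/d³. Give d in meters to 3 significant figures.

2GMr/d³ = a_tidal  ⇒  d = (2GMr / a_tidal)^(1/3)
d = (2 × 6.674×10⁻¹¹ × (8.68 × 10²⁵) × (2.57 × 10⁵) / (0.00681))^(1/3)
  = 7.59 × 10⁷ m

7.59 × 10⁷ m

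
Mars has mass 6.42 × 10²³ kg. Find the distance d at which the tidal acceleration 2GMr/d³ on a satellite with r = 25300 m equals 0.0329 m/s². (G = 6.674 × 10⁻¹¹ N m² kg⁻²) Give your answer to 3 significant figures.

2GMr/d³ = a_tidal  ⇒  d = (2GMr / a_tidal)^(1/3)
d = (2 × 6.674×10⁻¹¹ × (6.42 × 10²³) × (25300) / (0.0329))^(1/3)
  = 4.04 × 10⁶ m

4.04 × 10⁶ m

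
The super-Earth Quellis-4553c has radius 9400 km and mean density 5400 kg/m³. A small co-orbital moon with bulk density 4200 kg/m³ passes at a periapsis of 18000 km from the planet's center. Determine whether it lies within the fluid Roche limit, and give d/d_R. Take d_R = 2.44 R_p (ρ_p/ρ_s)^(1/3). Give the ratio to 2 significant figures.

inside; d/d_R ≈ 0.72

d_R = 2.44 × (9400 km) × (5400/4200)^(1/3) = 24940 km
d/d_R = (18000) / (24940) = 0.72
Since d/d_R < 1, the body is inside the Roche limit.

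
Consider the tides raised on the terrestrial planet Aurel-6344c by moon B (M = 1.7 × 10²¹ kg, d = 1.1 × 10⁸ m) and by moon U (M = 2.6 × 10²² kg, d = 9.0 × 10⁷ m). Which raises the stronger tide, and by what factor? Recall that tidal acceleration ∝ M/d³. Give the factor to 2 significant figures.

Tidal acceleration ∝ M/d³, so compare M/d³ for each.
Moon B: (1.7 × 10²¹) / (1.1 × 10⁸)³ = 1.277 × 10⁻³
Moon U: (2.6 × 10²²) / (9.0 × 10⁷)³ = 3.567 × 10⁻²
Ratio (larger/smaller) = 28

Moon U, by a factor of ≈ 28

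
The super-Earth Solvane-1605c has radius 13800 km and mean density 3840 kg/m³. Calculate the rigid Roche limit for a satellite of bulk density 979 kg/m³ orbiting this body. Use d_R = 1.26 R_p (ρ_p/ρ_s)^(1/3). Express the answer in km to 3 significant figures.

27400 km

d_R = 1.26 × 13800 km × (3840/979)^(1/3)
    = 27400 km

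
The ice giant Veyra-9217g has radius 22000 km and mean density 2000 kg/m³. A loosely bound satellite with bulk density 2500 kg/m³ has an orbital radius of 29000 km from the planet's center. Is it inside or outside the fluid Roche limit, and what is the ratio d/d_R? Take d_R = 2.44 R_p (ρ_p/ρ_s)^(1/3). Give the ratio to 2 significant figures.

d_R = 2.44 × (22000 km) × (2000/2500)^(1/3) = 49830 km
d/d_R = (29000) / (49830) = 0.58
Since d/d_R < 1, the body is inside the Roche limit.

inside; d/d_R ≈ 0.58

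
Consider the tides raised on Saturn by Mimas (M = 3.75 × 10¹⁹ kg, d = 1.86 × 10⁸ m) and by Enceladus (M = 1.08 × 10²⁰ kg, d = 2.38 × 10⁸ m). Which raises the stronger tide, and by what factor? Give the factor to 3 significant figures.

Enceladus, by a factor of ≈ 1.37

The tide-raising term goes as M/d³ (the gradient of a 1/d² field).
Mimas: (3.75 × 10¹⁹) / (1.86 × 10⁸)³ = 5.828 × 10⁻⁶
Enceladus: (1.08 × 10²⁰) / (2.38 × 10⁸)³ = 8.011 × 10⁻⁶
Ratio (larger/smaller) = 1.37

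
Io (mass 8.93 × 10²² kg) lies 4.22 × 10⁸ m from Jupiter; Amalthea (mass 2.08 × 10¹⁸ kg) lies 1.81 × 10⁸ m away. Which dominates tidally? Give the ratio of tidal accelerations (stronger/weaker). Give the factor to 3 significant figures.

Io, by a factor of ≈ 3390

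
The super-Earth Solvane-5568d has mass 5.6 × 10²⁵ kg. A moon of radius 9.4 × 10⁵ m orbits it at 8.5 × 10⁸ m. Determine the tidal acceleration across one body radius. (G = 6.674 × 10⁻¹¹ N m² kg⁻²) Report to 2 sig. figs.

1.1 × 10⁻⁵ m/s²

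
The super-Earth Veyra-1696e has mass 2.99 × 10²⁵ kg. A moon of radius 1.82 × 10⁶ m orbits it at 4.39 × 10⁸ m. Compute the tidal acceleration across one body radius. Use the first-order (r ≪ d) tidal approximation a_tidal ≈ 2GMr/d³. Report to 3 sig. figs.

a_tidal = 2GMr/d³
        = 2 × (6.674 × 10⁻¹¹) × (2.99 × 10²⁵) × (1.82 × 10⁶) / (4.39 × 10⁸)³
        = 8.59 × 10⁻⁵ m/s²

8.59 × 10⁻⁵ m/s²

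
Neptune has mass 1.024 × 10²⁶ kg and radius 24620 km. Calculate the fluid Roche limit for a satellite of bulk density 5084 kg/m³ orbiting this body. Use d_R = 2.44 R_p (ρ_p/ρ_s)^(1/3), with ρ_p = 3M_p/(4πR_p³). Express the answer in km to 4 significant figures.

ρ_p = 3M_p/(4πR_p³) = 3 × (1.024 × 10²⁶) / (4π × (2.462 × 10⁷ m)³) = 1638 kg/m³
d_R = 2.44 × 24620 km × (1638/5084)^(1/3)
    = 41180 km

41180 km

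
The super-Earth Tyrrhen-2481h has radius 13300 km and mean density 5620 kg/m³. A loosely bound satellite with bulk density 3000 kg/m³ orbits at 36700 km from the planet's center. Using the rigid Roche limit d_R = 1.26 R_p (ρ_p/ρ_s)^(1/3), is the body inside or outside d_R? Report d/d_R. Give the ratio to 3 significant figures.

outside; d/d_R ≈ 1.78

d_R = 1.26 × (13300 km) × (5620/3000)^(1/3) = 20660 km
d/d_R = (36700) / (20660) = 1.78
Since d/d_R > 1, the body is outside the Roche limit.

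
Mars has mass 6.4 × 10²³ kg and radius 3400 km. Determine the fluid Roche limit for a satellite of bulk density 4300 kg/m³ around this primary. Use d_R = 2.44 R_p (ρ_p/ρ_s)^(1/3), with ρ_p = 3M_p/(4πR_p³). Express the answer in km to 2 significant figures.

ρ_p = 3M_p/(4πR_p³) = 3 × (6.4 × 10²³) / (4π × (3.4 × 10⁶ m)³) = 3900 kg/m³
d_R = 2.44 × 3400 km × (3900/4300)^(1/3)
    = 8000 km

8000 km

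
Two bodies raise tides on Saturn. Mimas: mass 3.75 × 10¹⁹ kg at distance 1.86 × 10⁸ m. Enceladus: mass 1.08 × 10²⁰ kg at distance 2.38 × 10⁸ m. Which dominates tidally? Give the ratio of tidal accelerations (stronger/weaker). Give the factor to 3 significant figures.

Tidal stretch scales as M/d³; compute that for each body.
Mimas: (3.75 × 10¹⁹) / (1.86 × 10⁸)³ = 5.828 × 10⁻⁶
Enceladus: (1.08 × 10²⁰) / (2.38 × 10⁸)³ = 8.011 × 10⁻⁶
Ratio (larger/smaller) = 1.37

Enceladus, by a factor of ≈ 1.37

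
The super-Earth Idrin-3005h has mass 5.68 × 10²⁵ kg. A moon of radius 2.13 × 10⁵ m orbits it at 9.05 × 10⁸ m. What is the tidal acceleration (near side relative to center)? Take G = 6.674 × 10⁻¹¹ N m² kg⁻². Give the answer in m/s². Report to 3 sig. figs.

Δg = 2GMr/d³
   = 2 × (6.674 × 10⁻¹¹) × (5.68 × 10²⁵) × (2.13 × 10⁵) / (9.05 × 10⁸)³
   = 2.18 × 10⁻⁶ m/s²

2.18 × 10⁻⁶ m/s²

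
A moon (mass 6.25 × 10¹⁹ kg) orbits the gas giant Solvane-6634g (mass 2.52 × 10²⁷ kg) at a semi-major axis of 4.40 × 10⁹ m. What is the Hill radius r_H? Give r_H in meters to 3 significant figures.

r_H ≈ a (m/3M)^(1/3)
    = (4.40 × 10⁹) × (6.25 × 10¹⁹ / (3 × 2.52 × 10²⁷))^(1/3)
    = 8.90 × 10⁶ m

8.90 × 10⁶ m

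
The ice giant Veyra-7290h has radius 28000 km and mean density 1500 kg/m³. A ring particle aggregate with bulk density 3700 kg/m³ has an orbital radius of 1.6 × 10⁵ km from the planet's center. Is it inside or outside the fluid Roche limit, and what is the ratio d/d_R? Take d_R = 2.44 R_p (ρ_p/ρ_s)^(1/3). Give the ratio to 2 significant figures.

d_R = 2.44 × (28000 km) × (1500/3700)^(1/3) = 50560 km
d/d_R = (1.6 × 10⁵) / (50560) = 3.2
Since d/d_R > 1, the body is outside the Roche limit.

outside; d/d_R ≈ 3.2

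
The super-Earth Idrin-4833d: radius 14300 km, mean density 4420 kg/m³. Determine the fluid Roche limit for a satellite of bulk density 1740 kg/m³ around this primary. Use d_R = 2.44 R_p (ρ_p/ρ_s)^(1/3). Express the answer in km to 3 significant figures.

d_R = 2.44 × 14300 km × (4420/1740)^(1/3)
    = 47600 km

47600 km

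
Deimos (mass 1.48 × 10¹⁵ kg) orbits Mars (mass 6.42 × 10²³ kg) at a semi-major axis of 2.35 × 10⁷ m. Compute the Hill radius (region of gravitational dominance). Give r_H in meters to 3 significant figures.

2.15 × 10⁴ m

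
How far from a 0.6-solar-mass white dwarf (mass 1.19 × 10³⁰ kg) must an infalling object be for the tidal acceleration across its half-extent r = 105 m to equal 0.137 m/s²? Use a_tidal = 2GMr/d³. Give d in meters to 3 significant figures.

2GMr/d³ = a_tidal  ⇒  d = (2GMr / a_tidal)^(1/3)
d = (2 × 6.674×10⁻¹¹ × (1.19 × 10³⁰) × (105) / (0.137))^(1/3)
  = 4.96 × 10⁷ m

4.96 × 10⁷ m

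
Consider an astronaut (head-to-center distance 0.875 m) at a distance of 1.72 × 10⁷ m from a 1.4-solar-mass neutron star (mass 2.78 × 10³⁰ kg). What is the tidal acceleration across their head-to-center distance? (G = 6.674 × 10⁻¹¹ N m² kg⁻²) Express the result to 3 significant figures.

6.38 × 10⁻² m/s²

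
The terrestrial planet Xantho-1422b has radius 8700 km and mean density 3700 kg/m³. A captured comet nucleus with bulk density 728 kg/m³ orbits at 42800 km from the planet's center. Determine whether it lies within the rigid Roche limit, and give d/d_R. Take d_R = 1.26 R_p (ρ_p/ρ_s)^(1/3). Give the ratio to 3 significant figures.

outside; d/d_R ≈ 2.27

d_R = 1.26 × (8700 km) × (3700/728)^(1/3) = 18850 km
d/d_R = (42800) / (18850) = 2.27
Since d/d_R > 1, the body is outside the Roche limit.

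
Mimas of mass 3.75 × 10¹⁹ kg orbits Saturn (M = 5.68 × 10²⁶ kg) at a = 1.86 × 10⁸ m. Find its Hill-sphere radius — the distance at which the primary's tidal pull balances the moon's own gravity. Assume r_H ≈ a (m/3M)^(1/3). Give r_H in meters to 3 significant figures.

r_H ≈ a (m/3M)^(1/3)
    = (1.86 × 10⁸) × (3.75 × 10¹⁹ / (3 × 5.68 × 10²⁶))^(1/3)
    = 5.21 × 10⁵ m

5.21 × 10⁵ m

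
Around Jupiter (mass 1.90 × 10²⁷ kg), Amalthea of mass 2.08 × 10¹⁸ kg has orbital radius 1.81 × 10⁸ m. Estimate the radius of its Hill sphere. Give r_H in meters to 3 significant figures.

1.29 × 10⁵ m

r_H ≈ a (m/3M)^(1/3)
    = (1.81 × 10⁸) × (2.08 × 10¹⁸ / (3 × 1.90 × 10²⁷))^(1/3)
    = 1.29 × 10⁵ m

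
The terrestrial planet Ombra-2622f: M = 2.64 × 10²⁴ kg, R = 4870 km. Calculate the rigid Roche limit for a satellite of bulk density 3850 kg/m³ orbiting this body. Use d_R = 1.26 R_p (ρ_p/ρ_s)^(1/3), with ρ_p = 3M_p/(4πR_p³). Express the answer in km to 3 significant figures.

6890 km

ρ_p = 3M_p/(4πR_p³) = 3 × (2.64 × 10²⁴) / (4π × (4.87 × 10⁶ m)³) = 5460 kg/m³
d_R = 1.26 × 4870 km × (5460/3850)^(1/3)
    = 6890 km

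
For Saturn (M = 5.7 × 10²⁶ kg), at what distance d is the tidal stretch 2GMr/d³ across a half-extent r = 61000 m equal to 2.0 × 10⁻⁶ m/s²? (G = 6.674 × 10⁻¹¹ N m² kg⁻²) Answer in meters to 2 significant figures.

2GMr/d³ = a_tidal  ⇒  d = (2GMr / a_tidal)^(1/3)
d = (2 × 6.674×10⁻¹¹ × (5.7 × 10²⁶) × (61000) / (2.0 × 10⁻⁶))^(1/3)
  = 1.3 × 10⁹ m

1.3 × 10⁹ m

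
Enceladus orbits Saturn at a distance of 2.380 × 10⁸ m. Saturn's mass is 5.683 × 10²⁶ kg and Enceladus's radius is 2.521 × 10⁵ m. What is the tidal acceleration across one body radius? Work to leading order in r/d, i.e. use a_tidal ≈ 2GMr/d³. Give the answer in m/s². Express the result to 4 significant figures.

Δa = 2GMr/d³
   = 2 × (6.674 × 10⁻¹¹) × (5.683 × 10²⁶) × (2.521 × 10⁵) / (2.380 × 10⁸)³
   = 1.419 × 10⁻³ m/s²

1.419 × 10⁻³ m/s²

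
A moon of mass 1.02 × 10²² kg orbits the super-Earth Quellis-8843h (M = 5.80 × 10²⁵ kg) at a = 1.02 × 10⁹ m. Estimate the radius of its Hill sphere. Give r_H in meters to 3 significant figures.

3.96 × 10⁷ m

r_H ≈ a (m/3M)^(1/3)
    = (1.02 × 10⁹) × (1.02 × 10²² / (3 × 5.80 × 10²⁵))^(1/3)
    = 3.96 × 10⁷ m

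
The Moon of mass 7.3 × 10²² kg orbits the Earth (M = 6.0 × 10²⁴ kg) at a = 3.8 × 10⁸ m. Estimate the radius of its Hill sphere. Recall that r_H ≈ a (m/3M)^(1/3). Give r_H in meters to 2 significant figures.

r_H ≈ a (m/3M)^(1/3)
    = (3.8 × 10⁸) × (7.3 × 10²² / (3 × 6.0 × 10²⁴))^(1/3)
    = 6.1 × 10⁷ m

6.1 × 10⁷ m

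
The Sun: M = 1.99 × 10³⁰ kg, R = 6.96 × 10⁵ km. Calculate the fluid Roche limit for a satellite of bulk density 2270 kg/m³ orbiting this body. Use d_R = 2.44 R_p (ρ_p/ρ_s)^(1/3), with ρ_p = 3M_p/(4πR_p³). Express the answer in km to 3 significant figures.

1.45 × 10⁶ km

ρ_p = 3M_p/(4πR_p³) = 3 × (1.99 × 10³⁰) / (4π × (6.96 × 10⁸ m)³) = 1410 kg/m³
d_R = 2.44 × 6.96 × 10⁵ km × (1410/2270)^(1/3)
    = 1.45 × 10⁶ km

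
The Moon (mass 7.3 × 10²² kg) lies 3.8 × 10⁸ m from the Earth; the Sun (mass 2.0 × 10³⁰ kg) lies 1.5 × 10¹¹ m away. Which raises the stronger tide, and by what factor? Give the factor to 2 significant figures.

Compare M/d³ for the two perturbers:
The Moon: (7.3 × 10²²) / (3.8 × 10⁸)³ = 1.330 × 10⁻³
The Sun: (2.0 × 10³⁰) / (1.5 × 10¹¹)³ = 5.926 × 10⁻⁴
Ratio (larger/smaller) = 2.2

The Moon, by a factor of ≈ 2.2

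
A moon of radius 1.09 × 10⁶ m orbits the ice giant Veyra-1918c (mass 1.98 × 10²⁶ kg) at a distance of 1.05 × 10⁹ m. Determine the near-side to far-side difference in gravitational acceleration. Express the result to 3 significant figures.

4.98 × 10⁻⁵ m/s²

Δa = 4GMr/d³
   = 4 × (6.674 × 10⁻¹¹) × (1.98 × 10²⁶) × (1.09 × 10⁶) / (1.05 × 10⁹)³
   = 4.98 × 10⁻⁵ m/s²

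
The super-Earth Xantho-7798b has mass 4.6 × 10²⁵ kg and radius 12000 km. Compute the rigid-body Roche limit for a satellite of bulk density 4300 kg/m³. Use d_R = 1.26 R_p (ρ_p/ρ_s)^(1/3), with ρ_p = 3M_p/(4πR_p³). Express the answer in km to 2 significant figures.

17000 km

ρ_p = 3M_p/(4πR_p³) = 3 × (4.6 × 10²⁵) / (4π × (1.2 × 10⁷ m)³) = 6400 kg/m³
d_R = 1.26 × 12000 km × (6400/4300)^(1/3)
    = 17000 km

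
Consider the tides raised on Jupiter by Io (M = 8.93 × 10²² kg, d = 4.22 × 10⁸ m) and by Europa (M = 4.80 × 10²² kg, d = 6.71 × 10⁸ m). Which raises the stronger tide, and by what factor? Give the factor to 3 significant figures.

Compare M/d³ for the two perturbers:
Io: (8.93 × 10²²) / (4.22 × 10⁸)³ = 1.188 × 10⁻³
Europa: (4.80 × 10²²) / (6.71 × 10⁸)³ = 1.589 × 10⁻⁴
Ratio (larger/smaller) = 7.48

Io, by a factor of ≈ 7.48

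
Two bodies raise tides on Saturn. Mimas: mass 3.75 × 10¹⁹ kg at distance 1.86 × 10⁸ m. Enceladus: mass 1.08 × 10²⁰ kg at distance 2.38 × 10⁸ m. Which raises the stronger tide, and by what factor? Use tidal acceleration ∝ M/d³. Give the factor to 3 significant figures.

Enceladus, by a factor of ≈ 1.37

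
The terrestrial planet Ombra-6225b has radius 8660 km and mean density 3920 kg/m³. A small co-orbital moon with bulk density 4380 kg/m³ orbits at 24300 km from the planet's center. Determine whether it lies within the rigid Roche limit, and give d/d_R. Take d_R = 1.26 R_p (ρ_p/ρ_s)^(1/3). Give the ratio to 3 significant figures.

d_R = 1.26 × (8660 km) × (3920/4380)^(1/3) = 10520 km
d/d_R = (24300) / (10520) = 2.31
Since d/d_R > 1, the body is outside the Roche limit.

outside; d/d_R ≈ 2.31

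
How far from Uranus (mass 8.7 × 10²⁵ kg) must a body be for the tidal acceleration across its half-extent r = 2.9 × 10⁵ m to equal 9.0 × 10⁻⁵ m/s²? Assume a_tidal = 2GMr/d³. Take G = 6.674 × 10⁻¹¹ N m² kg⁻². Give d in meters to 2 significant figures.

3.3 × 10⁸ m

2GMr/d³ = a_tidal  ⇒  d = (2GMr / a_tidal)^(1/3)
d = (2 × 6.674×10⁻¹¹ × (8.7 × 10²⁵) × (2.9 × 10⁵) / (9.0 × 10⁻⁵))^(1/3)
  = 3.3 × 10⁸ m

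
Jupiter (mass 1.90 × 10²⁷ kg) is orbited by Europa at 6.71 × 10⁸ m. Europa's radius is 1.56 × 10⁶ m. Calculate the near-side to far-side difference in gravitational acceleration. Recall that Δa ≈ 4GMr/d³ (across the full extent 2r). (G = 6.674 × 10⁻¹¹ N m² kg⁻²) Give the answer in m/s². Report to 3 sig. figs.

Δg = 4GMr/d³
   = 4 × (6.674 × 10⁻¹¹) × (1.90 × 10²⁷) × (1.56 × 10⁶) / (6.71 × 10⁸)³
   = 2.62 × 10⁻³ m/s²

2.62 × 10⁻³ m/s²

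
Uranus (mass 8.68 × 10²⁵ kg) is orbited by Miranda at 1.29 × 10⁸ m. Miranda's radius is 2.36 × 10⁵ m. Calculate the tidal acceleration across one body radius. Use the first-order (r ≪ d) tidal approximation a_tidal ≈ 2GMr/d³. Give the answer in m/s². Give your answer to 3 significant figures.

Δa = 2GMr/d³
   = 2 × (6.674 × 10⁻¹¹) × (8.68 × 10²⁵) × (2.36 × 10⁵) / (1.29 × 10⁸)³
   = 1.27 × 10⁻³ m/s²

1.27 × 10⁻³ m/s²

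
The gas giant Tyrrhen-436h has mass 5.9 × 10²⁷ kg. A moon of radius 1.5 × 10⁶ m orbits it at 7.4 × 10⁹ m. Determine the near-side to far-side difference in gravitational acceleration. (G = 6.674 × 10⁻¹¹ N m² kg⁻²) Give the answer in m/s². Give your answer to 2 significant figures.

5.8 × 10⁻⁶ m/s²

Δa = 4GMr/d³
   = 4 × (6.674 × 10⁻¹¹) × (5.9 × 10²⁷) × (1.5 × 10⁶) / (7.4 × 10⁹)³
   = 5.8 × 10⁻⁶ m/s²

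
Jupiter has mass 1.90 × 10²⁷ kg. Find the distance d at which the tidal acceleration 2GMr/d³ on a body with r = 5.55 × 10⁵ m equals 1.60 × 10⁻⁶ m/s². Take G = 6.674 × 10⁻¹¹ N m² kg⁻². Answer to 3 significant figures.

4.45 × 10⁹ m

2GMr/d³ = a_tidal  ⇒  d = (2GMr / a_tidal)^(1/3)
d = (2 × 6.674×10⁻¹¹ × (1.90 × 10²⁷) × (5.55 × 10⁵) / (1.60 × 10⁻⁶))^(1/3)
  = 4.45 × 10⁹ m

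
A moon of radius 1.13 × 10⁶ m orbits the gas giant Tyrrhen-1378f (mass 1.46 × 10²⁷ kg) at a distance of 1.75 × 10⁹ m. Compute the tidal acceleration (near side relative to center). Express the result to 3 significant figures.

4.11 × 10⁻⁵ m/s²

Since r ≪ d, expand the inverse-square field across one radius to get the leading 2GMr/d³ term.
Δa = 2GMr/d³
   = 2 × (6.674 × 10⁻¹¹) × (1.46 × 10²⁷) × (1.13 × 10⁶) / (1.75 × 10⁹)³
   = 4.11 × 10⁻⁵ m/s²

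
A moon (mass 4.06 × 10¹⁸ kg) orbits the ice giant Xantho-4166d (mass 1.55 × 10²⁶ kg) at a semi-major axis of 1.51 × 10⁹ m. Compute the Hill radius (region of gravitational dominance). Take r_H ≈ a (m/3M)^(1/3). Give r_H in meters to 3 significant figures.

3.11 × 10⁶ m

r_H ≈ a (m/3M)^(1/3)
    = (1.51 × 10⁹) × (4.06 × 10¹⁸ / (3 × 1.55 × 10²⁶))^(1/3)
    = 3.11 × 10⁶ m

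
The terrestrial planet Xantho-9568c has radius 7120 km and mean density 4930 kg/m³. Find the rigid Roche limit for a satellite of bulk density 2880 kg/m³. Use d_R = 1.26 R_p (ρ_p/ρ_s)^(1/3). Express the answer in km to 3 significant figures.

10700 km

d_R = 1.26 × 7120 km × (4930/2880)^(1/3)
    = 10700 km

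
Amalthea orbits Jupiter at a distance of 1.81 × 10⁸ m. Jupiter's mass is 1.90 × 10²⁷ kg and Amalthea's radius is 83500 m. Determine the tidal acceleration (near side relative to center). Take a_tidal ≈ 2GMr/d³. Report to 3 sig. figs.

Differencing GM/(d−r)² and GM/d² to first order in r/d gives 2GMr/d³.
Δa = 2GMr/d³
   = 2 × (6.674 × 10⁻¹¹) × (1.90 × 10²⁷) × (83500) / (1.81 × 10⁸)³
   = 3.57 × 10⁻³ m/s²

3.57 × 10⁻³ m/s²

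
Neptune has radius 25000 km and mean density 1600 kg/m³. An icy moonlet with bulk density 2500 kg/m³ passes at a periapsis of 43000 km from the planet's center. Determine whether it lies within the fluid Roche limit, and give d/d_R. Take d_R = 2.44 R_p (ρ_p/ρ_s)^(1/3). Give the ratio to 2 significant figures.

inside; d/d_R ≈ 0.82

d_R = 2.44 × (25000 km) × (1600/2500)^(1/3) = 52570 km
d/d_R = (43000) / (52570) = 0.82
Since d/d_R < 1, the body is inside the Roche limit.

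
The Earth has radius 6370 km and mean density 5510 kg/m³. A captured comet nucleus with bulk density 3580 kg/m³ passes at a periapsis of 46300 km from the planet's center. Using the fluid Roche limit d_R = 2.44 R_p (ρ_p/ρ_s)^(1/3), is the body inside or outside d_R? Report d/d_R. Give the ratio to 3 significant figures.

outside; d/d_R ≈ 2.58

d_R = 2.44 × (6370 km) × (5510/3580)^(1/3) = 17950 km
d/d_R = (46300) / (17950) = 2.58
Since d/d_R > 1, the body is outside the Roche limit.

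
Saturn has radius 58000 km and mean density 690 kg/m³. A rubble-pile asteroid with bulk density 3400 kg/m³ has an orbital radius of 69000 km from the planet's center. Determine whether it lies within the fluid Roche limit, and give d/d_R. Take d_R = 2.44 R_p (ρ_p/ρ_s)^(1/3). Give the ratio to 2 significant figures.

inside; d/d_R ≈ 0.83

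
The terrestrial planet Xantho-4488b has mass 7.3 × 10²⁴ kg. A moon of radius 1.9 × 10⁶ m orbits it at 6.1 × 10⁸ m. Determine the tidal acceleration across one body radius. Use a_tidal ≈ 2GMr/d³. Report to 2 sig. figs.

8.2 × 10⁻⁶ m/s²

Since r ≪ d, expand the inverse-square field across one radius to get the leading 2GMr/d³ term.
Δg = 2GMr/d³
   = 2 × (6.674 × 10⁻¹¹) × (7.3 × 10²⁴) × (1.9 × 10⁶) / (6.1 × 10⁸)³
   = 8.2 × 10⁻⁶ m/s²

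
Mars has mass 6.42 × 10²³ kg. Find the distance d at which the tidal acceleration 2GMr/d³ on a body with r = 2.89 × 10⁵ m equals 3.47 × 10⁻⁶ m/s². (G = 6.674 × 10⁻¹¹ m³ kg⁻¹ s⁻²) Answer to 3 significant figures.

1.93 × 10⁸ m

2GMr/d³ = a_tidal  ⇒  d = (2GMr / a_tidal)^(1/3)
d = (2 × 6.674×10⁻¹¹ × (6.42 × 10²³) × (2.89 × 10⁵) / (3.47 × 10⁻⁶))^(1/3)
  = 1.93 × 10⁸ m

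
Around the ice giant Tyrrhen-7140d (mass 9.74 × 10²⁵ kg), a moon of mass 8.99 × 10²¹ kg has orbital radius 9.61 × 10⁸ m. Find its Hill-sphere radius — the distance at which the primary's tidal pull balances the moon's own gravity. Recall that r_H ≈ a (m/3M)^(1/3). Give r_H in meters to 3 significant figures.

3.01 × 10⁷ m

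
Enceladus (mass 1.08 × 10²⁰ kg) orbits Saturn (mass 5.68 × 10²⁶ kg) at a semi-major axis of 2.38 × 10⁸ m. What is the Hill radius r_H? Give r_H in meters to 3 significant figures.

r_H ≈ a (m/3M)^(1/3)
    = (2.38 × 10⁸) × (1.08 × 10²⁰ / (3 × 5.68 × 10²⁶))^(1/3)
    = 9.49 × 10⁵ m

9.49 × 10⁵ m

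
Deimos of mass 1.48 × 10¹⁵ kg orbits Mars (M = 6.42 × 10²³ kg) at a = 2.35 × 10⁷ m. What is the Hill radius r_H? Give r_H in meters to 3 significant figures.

r_H ≈ a (m/3M)^(1/3)
    = (2.35 × 10⁷) × (1.48 × 10¹⁵ / (3 × 6.42 × 10²³))^(1/3)
    = 2.15 × 10⁴ m

2.15 × 10⁴ m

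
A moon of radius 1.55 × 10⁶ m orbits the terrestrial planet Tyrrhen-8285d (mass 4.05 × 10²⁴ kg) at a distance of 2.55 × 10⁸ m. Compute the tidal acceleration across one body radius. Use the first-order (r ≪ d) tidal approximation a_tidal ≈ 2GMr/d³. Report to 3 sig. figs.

5.05 × 10⁻⁵ m/s²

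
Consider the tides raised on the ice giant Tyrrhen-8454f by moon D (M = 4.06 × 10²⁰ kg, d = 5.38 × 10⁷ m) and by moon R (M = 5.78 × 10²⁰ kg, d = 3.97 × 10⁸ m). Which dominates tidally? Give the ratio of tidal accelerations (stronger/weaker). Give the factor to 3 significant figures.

Moon D, by a factor of ≈ 282

Tidal stretch scales as M/d³; compute that for each body.
Moon D: (4.06 × 10²⁰) / (5.38 × 10⁷)³ = 2.607 × 10⁻³
Moon R: (5.78 × 10²⁰) / (3.97 × 10⁸)³ = 9.238 × 10⁻⁶
Ratio (larger/smaller) = 282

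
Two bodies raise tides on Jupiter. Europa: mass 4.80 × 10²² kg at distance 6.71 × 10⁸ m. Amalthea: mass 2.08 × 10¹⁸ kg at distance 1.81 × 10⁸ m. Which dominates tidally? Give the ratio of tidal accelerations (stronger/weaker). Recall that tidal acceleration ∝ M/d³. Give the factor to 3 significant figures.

Europa, by a factor of ≈ 453

The tide-raising term goes as M/d³ (the gradient of a 1/d² field).
Europa: (4.80 × 10²²) / (6.71 × 10⁸)³ = 1.589 × 10⁻⁴
Amalthea: (2.08 × 10¹⁸) / (1.81 × 10⁸)³ = 3.508 × 10⁻⁷
Ratio (larger/smaller) = 453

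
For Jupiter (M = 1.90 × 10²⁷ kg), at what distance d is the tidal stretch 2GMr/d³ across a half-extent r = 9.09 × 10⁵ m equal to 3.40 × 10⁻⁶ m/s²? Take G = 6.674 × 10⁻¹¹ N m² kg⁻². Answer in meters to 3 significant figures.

4.08 × 10⁹ m

2GMr/d³ = a_tidal  ⇒  d = (2GMr / a_tidal)^(1/3)
d = (2 × 6.674×10⁻¹¹ × (1.90 × 10²⁷) × (9.09 × 10⁵) / (3.40 × 10⁻⁶))^(1/3)
  = 4.08 × 10⁹ m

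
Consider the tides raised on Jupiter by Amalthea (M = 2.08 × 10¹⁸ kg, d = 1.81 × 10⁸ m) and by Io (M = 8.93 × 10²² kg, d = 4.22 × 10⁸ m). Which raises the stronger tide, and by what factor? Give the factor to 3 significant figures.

Io, by a factor of ≈ 3390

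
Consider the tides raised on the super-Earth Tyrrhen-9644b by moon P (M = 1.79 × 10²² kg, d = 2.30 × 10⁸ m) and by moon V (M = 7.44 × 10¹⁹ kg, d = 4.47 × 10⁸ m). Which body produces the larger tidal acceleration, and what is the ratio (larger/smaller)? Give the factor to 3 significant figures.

The tide-raising term goes as M/d³ (the gradient of a 1/d² field).
Moon P: (1.79 × 10²²) / (2.30 × 10⁸)³ = 1.471 × 10⁻³
Moon V: (7.44 × 10¹⁹) / (4.47 × 10⁸)³ = 8.330 × 10⁻⁷
Ratio (larger/smaller) = 1770

Moon P, by a factor of ≈ 1770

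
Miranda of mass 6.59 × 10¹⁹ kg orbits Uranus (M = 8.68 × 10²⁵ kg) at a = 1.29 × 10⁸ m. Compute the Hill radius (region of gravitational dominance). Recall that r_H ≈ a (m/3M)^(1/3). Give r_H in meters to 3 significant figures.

8.16 × 10⁵ m

r_H ≈ a (m/3M)^(1/3)
    = (1.29 × 10⁸) × (6.59 × 10¹⁹ / (3 × 8.68 × 10²⁵))^(1/3)
    = 8.16 × 10⁵ m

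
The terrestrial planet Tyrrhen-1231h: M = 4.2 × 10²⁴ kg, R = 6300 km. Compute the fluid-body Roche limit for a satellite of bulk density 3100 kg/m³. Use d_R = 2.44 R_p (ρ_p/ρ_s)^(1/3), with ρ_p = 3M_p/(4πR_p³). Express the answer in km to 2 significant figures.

17000 km

ρ_p = 3M_p/(4πR_p³) = 3 × (4.2 × 10²⁴) / (4π × (6.3 × 10⁶ m)³) = 4000 kg/m³
d_R = 2.44 × 6300 km × (4000/3100)^(1/3)
    = 17000 km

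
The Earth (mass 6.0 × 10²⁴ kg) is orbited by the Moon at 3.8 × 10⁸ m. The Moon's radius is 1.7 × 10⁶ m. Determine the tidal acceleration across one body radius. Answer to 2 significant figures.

a_tidal = 2GMr/d³
        = 2 × (6.674 × 10⁻¹¹) × (6.0 × 10²⁴) × (1.7 × 10⁶) / (3.8 × 10⁸)³
        = 2.5 × 10⁻⁵ m/s²

2.5 × 10⁻⁵ m/s²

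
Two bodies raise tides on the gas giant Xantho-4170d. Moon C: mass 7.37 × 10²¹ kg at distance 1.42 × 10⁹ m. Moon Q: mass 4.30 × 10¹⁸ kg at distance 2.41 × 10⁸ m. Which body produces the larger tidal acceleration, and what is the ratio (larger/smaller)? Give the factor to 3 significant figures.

Moon C, by a factor of ≈ 8.38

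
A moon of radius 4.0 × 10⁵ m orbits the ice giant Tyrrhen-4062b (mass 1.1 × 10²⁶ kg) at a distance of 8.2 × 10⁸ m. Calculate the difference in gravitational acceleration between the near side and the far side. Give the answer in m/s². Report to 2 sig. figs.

2.1 × 10⁻⁵ m/s²

Δa = 4GMr/d³
   = 4 × (6.674 × 10⁻¹¹) × (1.1 × 10²⁶) × (4.0 × 10⁵) / (8.2 × 10⁸)³
   = 2.1 × 10⁻⁵ m/s²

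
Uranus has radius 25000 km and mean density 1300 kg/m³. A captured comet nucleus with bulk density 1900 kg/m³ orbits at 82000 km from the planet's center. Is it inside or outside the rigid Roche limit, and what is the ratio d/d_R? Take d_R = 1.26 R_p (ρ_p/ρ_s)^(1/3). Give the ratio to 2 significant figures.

outside; d/d_R ≈ 3.0

d_R = 1.26 × (25000 km) × (1300/1900)^(1/3) = 27760 km
d/d_R = (82000) / (27760) = 3.0
Since d/d_R > 1, the body is outside the Roche limit.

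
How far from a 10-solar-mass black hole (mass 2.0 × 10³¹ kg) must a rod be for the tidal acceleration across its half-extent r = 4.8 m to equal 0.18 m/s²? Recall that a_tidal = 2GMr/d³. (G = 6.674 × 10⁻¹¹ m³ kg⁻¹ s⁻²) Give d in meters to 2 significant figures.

4.1 × 10⁷ m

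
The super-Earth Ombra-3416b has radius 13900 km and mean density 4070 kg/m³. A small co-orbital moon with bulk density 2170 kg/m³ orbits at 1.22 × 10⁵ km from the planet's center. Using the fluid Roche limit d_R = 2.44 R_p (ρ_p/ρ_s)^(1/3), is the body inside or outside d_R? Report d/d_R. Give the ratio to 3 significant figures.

outside; d/d_R ≈ 2.92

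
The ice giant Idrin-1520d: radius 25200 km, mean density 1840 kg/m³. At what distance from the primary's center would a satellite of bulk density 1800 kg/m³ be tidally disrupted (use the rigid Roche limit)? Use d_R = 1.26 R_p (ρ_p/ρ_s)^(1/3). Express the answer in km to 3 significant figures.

32000 km

d_R = 1.26 × 25200 km × (1840/1800)^(1/3)
    = 32000 km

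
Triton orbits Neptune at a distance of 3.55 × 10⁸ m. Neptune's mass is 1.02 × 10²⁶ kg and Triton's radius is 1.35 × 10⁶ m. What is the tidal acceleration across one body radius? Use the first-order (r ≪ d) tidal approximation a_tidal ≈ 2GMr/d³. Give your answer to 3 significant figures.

4.11 × 10⁻⁴ m/s²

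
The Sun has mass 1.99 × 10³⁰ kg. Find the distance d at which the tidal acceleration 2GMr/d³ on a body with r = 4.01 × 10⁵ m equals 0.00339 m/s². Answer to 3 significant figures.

2GMr/d³ = a_tidal  ⇒  d = (2GMr / a_tidal)^(1/3)
d = (2 × 6.674×10⁻¹¹ × (1.99 × 10³⁰) × (4.01 × 10⁵) / (0.00339))^(1/3)
  = 3.16 × 10⁹ m

3.16 × 10⁹ m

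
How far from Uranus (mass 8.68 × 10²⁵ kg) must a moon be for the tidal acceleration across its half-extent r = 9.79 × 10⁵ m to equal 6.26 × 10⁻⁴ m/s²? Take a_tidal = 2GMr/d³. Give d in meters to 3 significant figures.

2.63 × 10⁸ m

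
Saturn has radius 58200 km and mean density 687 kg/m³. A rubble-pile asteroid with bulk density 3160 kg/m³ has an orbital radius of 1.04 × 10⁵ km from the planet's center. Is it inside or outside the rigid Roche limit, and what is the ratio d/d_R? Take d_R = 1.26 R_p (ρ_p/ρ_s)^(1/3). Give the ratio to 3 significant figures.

d_R = 1.26 × (58200 km) × (687/3160)^(1/3) = 44090 km
d/d_R = (1.04 × 10⁵) / (44090) = 2.36
Since d/d_R > 1, the body is outside the Roche limit.

outside; d/d_R ≈ 2.36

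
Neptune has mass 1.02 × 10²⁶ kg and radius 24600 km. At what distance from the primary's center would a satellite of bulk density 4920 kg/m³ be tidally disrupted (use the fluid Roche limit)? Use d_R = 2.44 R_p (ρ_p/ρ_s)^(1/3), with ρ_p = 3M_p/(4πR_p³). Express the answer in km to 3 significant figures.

ρ_p = 3M_p/(4πR_p³) = 3 × (1.02 × 10²⁶) / (4π × (2.46 × 10⁷ m)³) = 1640 kg/m³
d_R = 2.44 × 24600 km × (1640/4920)^(1/3)
    = 41600 km

41600 km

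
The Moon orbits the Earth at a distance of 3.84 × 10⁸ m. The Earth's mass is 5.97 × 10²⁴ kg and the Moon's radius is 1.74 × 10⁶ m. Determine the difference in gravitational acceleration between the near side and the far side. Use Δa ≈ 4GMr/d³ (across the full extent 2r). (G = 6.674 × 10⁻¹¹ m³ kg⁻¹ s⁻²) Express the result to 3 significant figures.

4.90 × 10⁻⁵ m/s²

Δg = 4GMr/d³
   = 4 × (6.674 × 10⁻¹¹) × (5.97 × 10²⁴) × (1.74 × 10⁶) / (3.84 × 10⁸)³
   = 4.90 × 10⁻⁵ m/s²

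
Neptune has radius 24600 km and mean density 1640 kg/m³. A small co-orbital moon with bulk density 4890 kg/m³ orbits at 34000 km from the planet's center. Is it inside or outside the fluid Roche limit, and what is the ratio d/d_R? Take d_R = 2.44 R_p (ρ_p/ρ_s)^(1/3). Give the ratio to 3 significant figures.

inside; d/d_R ≈ 0.815

d_R = 2.44 × (24600 km) × (1640/4890)^(1/3) = 41700 km
d/d_R = (34000) / (41700) = 0.815
Since d/d_R < 1, the body is inside the Roche limit.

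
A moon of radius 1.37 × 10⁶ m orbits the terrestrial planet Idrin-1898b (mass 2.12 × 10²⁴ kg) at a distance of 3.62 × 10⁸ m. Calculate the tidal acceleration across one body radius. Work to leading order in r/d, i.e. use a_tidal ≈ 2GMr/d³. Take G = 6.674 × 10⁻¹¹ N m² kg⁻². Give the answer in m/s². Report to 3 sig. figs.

a_tidal = 2GMr/d³
        = 2 × (6.674 × 10⁻¹¹) × (2.12 × 10²⁴) × (1.37 × 10⁶) / (3.62 × 10⁸)³
        = 8.17 × 10⁻⁶ m/s²

8.17 × 10⁻⁶ m/s²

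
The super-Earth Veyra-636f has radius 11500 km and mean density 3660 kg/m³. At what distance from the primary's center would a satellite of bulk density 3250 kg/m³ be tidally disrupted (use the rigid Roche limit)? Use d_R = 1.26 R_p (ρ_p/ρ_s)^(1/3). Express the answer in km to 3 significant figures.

15100 km

d_R = 1.26 × 11500 km × (3660/3250)^(1/3)
    = 15100 km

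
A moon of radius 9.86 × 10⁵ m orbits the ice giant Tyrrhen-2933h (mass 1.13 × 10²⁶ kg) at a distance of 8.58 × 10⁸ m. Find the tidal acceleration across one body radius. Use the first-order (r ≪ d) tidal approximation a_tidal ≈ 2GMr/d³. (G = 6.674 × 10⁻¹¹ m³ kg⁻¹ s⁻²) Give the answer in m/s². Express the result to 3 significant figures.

The tidal stretch is the gradient of GM/d² times the body's extent r, hence the 1/d³ dependence.
Δg = 2GMr/d³
   = 2 × (6.674 × 10⁻¹¹) × (1.13 × 10²⁶) × (9.86 × 10⁵) / (8.58 × 10⁸)³
   = 2.35 × 10⁻⁵ m/s²

2.35 × 10⁻⁵ m/s²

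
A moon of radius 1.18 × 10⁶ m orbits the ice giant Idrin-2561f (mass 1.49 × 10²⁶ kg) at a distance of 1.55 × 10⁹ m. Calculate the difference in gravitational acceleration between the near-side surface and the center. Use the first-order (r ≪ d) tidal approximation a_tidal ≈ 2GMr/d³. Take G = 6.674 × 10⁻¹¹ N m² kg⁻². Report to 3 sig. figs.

6.30 × 10⁻⁶ m/s²

Differencing GM/(d−r)² and GM/d² to first order in r/d gives 2GMr/d³.
a_tidal = 2GMr/d³
        = 2 × (6.674 × 10⁻¹¹) × (1.49 × 10²⁶) × (1.18 × 10⁶) / (1.55 × 10⁹)³
        = 6.30 × 10⁻⁶ m/s²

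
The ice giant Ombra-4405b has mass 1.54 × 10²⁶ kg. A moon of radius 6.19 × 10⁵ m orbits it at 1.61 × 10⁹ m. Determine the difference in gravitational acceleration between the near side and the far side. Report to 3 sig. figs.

The field gradient is 2GM/d³; across the full diameter 2r the difference is 4GMr/d³.
Δg = 4GMr/d³
   = 4 × (6.674 × 10⁻¹¹) × (1.54 × 10²⁶) × (6.19 × 10⁵) / (1.61 × 10⁹)³
   = 6.10 × 10⁻⁶ m/s²

6.10 × 10⁻⁶ m/s²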